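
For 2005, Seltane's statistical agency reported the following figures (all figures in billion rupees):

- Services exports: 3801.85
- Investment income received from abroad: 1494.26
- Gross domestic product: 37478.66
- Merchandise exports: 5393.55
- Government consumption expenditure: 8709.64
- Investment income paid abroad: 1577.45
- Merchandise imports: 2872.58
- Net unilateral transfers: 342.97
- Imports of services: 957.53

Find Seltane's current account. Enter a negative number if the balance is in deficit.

5625.07

Goods balance = 5393.55 - 2872.58 = 2520.97
Services balance = 3801.85 - 957.53 = 2844.32
Trade balance (goods + services) = 2520.97 + 2844.32 = 5365.29
Net primary income = 1494.26 - 1577.45 = -83.19
Net secondary income = 342.97
Current account = 5365.29 + (-83.19) + 342.97 = 5625.07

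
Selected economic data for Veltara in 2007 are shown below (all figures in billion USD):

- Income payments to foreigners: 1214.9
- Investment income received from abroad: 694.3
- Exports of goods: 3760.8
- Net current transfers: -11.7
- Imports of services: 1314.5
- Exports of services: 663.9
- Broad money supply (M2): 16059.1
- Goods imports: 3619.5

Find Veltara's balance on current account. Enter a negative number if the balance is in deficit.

Goods balance = 3760.8 - 3619.5 = 141.3
Services balance = 663.9 - 1314.5 = -650.6
Trade balance (goods + services) = 141.3 + (-650.6) = -509.3
Net primary income = 694.3 - 1214.9 = -520.6
Net secondary income = -11.7
Current account = -509.3 + (-520.6) + (-11.7) = -1041.6

-1041.6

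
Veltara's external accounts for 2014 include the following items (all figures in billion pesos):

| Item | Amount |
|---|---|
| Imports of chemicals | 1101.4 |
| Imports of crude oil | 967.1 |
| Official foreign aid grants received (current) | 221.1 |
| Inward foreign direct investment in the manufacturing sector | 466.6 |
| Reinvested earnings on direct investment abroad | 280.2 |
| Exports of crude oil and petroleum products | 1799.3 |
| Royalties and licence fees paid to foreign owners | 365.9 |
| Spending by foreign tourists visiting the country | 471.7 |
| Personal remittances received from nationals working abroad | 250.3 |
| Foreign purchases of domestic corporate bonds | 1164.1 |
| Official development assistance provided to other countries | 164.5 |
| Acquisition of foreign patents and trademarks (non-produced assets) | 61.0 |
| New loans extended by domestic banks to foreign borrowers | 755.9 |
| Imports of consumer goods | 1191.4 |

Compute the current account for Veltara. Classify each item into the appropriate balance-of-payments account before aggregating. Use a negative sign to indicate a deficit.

-767.7

Goods: -967.1 - 1101.4 + 1799.3 - 1191.4 = -1460.6
Services: 471.7 - 365.9 = 105.8
Primary income: 280.2
Secondary income: -164.5 + 250.3 + 221.1 = 306.9
Current account = (-1460.6) + 105.8 + 280.2 + 306.9 = -767.7
(Excluded from the current account — financial account: inward foreign direct investment in the manufacturing sector 466.6, foreign purchases of domestic corporate bonds 1164.1, new loans extended by domestic banks to foreign borrowers 755.9; capital account: acquisition of foreign patents and trademarks (non-produced assets) 61.0.)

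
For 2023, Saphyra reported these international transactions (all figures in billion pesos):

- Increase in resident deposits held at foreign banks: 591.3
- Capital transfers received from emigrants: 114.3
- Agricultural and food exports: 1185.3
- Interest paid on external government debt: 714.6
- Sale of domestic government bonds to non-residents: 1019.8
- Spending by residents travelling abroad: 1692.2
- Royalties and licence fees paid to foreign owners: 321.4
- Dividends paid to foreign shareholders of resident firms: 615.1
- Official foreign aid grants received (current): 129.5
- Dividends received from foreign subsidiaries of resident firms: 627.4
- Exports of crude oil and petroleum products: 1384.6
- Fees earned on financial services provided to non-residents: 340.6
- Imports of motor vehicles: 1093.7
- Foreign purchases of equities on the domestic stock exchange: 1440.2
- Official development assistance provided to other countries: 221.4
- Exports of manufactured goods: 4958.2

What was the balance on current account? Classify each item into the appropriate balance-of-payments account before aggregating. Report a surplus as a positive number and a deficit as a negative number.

Goods: 4958.2 + 1384.6 + 1185.3 - 1093.7 = 6434.4
Services: -321.4 - 1692.2 + 340.6 = -1673.0
Primary income: -615.1 + 627.4 - 714.6 = -702.3
Secondary income: -221.4 + 129.5 = -91.9
Current account = 6434.4 + (-1673.0) + (-702.3) + (-91.9) = 3967.2
(Excluded from the current account — financial account: increase in resident deposits held at foreign banks 591.3, sale of domestic government bonds to non-residents 1019.8, foreign purchases of equities on the domestic stock exchange 1440.2; capital account: capital transfers received from emigrants 114.3.)

3967.2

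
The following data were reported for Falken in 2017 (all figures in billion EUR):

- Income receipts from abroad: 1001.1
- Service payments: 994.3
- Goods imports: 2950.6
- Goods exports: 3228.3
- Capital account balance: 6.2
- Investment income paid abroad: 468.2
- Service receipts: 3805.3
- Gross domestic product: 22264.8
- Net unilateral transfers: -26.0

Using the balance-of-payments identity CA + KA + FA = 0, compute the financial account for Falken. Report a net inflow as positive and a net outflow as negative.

Goods balance = 3228.3 - 2950.6 = 277.7
Services balance = 3805.3 - 994.3 = 2811.0
Trade balance (goods + services) = 277.7 + 2811.0 = 3088.7
Net primary income = 1001.1 - 468.2 = 532.9
Net secondary income = -26.0
Current account = 3088.7 + 532.9 + (-26.0) = 3595.6
Financial account = -(3595.6 + 6.2) = -3601.8

-3601.8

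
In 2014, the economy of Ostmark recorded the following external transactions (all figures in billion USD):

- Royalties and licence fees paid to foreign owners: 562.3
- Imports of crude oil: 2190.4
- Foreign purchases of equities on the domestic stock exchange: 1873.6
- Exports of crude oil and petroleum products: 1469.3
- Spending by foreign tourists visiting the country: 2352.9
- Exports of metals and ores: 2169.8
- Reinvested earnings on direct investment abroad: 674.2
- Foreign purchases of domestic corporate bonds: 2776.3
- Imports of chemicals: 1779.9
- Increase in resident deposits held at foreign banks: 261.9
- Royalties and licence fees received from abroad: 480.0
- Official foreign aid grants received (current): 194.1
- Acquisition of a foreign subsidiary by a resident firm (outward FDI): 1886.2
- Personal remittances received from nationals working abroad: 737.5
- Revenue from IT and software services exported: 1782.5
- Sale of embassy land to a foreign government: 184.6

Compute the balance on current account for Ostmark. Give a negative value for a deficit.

5327.7

Goods: -2190.4 - 1779.9 + 1469.3 + 2169.8 = -331.2
Services: -562.3 + 2352.9 + 1782.5 + 480.0 = 4053.1
Primary income: 674.2
Secondary income: 737.5 + 194.1 = 931.6
Current account = (-331.2) + 4053.1 + 674.2 + 931.6 = 5327.7
(Excluded from the current account — financial account: foreign purchases of equities on the domestic stock exchange 1873.6, foreign purchases of domestic corporate bonds 2776.3, increase in resident deposits held at foreign banks 261.9, acquisition of a foreign subsidiary by a resident firm (outward FDI) 1886.2; capital account: sale of embassy land to a foreign government 184.6.)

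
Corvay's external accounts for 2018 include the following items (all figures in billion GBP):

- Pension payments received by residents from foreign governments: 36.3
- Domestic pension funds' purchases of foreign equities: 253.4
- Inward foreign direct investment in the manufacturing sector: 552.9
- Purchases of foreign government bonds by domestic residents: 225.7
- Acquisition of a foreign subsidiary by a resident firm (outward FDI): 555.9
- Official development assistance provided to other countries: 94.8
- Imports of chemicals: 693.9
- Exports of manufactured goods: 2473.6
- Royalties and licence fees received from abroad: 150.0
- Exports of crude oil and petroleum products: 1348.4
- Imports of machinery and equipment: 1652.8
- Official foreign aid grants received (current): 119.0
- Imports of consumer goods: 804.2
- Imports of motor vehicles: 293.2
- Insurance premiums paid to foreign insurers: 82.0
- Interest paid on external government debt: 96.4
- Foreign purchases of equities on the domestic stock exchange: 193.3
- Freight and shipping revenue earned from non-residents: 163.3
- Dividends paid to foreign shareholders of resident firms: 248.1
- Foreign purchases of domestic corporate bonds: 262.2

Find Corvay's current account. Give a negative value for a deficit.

Goods: -693.9 - 804.2 - 1652.8 + 2473.6 - 293.2 + 1348.4 = 377.9
Services: -82.0 + 163.3 + 150.0 = 231.3
Primary income: -248.1 - 96.4 = -344.5
Secondary income: 36.3 - 94.8 + 119.0 = 60.5
Current account = 377.9 + 231.3 + (-344.5) + 60.5 = 325.2
(Excluded from the current account — financial account: domestic pension funds' purchases of foreign equities 253.4, inward foreign direct investment in the manufacturing sector 552.9, purchases of foreign government bonds by domestic residents 225.7, acquisition of a foreign subsidiary by a resident firm (outward FDI) 555.9, foreign purchases of equities on the domestic stock exchange 193.3, foreign purchases of domestic corporate bonds 262.2.)

325.2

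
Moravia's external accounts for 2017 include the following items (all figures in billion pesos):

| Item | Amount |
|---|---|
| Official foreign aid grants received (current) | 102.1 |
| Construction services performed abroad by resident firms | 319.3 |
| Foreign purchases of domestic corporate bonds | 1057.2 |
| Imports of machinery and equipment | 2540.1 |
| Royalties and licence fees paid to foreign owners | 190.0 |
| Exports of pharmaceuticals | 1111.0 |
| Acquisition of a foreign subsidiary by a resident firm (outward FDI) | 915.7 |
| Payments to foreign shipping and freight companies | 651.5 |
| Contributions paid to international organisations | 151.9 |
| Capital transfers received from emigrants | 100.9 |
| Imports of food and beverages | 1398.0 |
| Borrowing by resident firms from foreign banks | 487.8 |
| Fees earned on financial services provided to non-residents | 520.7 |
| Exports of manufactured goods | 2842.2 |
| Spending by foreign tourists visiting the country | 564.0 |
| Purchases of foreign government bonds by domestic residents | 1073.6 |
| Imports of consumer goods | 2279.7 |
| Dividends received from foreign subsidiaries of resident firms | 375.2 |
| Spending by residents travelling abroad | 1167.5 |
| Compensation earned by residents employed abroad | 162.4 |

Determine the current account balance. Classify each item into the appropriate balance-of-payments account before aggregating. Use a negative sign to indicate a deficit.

-2381.8

Goods: 1111.0 + 2842.2 - 2540.1 - 2279.7 - 1398.0 = -2264.6
Services: 564.0 + 319.3 + 520.7 - 651.5 - 1167.5 - 190.0 = -605.0
Primary income: 375.2 + 162.4 = 537.6
Secondary income: -151.9 + 102.1 = -49.8
Current account = (-2264.6) + (-605.0) + 537.6 + (-49.8) = -2381.8
(Excluded from the current account — financial account: foreign purchases of domestic corporate bonds 1057.2, acquisition of a foreign subsidiary by a resident firm (outward FDI) 915.7, borrowing by resident firms from foreign banks 487.8, purchases of foreign government bonds by domestic residents 1073.6; capital account: capital transfers received from emigrants 100.9.)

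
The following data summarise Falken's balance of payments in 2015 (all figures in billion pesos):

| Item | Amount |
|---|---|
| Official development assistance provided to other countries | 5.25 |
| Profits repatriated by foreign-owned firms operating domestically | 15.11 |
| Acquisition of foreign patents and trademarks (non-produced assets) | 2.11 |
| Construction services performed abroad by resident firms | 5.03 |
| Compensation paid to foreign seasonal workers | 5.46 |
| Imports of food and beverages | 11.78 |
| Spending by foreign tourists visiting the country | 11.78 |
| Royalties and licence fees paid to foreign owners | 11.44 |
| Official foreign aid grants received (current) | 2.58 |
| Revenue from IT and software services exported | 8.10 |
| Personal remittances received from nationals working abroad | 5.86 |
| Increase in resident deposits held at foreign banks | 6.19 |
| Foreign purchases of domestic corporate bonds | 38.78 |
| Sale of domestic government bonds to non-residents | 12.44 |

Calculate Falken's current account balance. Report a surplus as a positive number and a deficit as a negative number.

-15.69

Goods: -11.78
Services: 8.10 + 5.03 + 11.78 - 11.44 = 13.47
Primary income: -5.46 - 15.11 = -20.57
Secondary income: 2.58 + 5.86 - 5.25 = 3.19
Current account = (-11.78) + 13.47 + (-20.57) + 3.19 = -15.69
(Excluded from the current account — capital account: acquisition of foreign patents and trademarks (non-produced assets) 2.11; financial account: increase in resident deposits held at foreign banks 6.19, foreign purchases of domestic corporate bonds 38.78, sale of domestic government bonds to non-residents 12.44.)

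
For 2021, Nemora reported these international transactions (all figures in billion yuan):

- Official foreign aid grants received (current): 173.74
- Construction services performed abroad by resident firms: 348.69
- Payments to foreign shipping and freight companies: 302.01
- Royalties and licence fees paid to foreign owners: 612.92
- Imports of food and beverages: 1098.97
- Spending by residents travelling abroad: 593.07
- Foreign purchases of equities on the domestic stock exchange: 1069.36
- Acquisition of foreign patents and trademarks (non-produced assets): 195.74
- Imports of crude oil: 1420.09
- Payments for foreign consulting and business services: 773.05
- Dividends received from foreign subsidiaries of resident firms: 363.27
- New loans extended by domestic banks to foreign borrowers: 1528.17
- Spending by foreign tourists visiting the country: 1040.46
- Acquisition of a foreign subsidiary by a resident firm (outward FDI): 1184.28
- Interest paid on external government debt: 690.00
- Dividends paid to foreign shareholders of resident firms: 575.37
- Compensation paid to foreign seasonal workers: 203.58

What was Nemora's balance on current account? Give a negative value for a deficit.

-4342.90

Goods: -1420.09 - 1098.97 = -2519.06
Services: -612.92 - 593.07 + 1040.46 - 773.05 - 302.01 + 348.69 = -891.90
Primary income: -203.58 - 690.00 + 363.27 - 575.37 = -1105.68
Secondary income: 173.74
Current account = (-2519.06) + (-891.90) + (-1105.68) + 173.74 = -4342.90
(Excluded from the current account — financial account: foreign purchases of equities on the domestic stock exchange 1069.36, new loans extended by domestic banks to foreign borrowers 1528.17, acquisition of a foreign subsidiary by a resident firm (outward FDI) 1184.28; capital account: acquisition of foreign patents and trademarks (non-produced assets) 195.74.)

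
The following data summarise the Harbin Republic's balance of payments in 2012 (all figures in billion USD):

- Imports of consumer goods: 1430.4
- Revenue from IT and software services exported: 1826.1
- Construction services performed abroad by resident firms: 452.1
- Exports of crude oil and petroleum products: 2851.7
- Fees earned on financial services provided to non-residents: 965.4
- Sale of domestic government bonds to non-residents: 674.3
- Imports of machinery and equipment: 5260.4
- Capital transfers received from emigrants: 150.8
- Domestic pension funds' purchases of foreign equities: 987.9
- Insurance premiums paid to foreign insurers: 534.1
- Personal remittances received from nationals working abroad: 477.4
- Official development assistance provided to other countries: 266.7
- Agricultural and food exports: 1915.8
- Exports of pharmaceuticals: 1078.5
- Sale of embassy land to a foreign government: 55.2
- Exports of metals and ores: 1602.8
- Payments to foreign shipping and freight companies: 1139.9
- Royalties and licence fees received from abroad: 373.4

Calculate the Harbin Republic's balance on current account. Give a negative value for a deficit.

2911.7

Goods: 2851.7 + 1078.5 - 5260.4 - 1430.4 + 1602.8 + 1915.8 = 758.0
Services: -1139.9 + 452.1 + 965.4 - 534.1 + 373.4 + 1826.1 = 1943.0
Secondary income: -266.7 + 477.4 = 210.7
Current account = 758.0 + 1943.0 + 210.7 = 2911.7
(Excluded from the current account — financial account: sale of domestic government bonds to non-residents 674.3, domestic pension funds' purchases of foreign equities 987.9; capital account: capital transfers received from emigrants 150.8, sale of embassy land to a foreign government 55.2.)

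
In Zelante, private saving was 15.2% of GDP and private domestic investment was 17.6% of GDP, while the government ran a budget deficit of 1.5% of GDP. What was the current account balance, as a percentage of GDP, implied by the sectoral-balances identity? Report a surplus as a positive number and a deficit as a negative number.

-3.9

By the sectoral-balances identity, CA = (S_private - I) + (T - G).
Private balance = 15.2 - 17.6 = -2.4
Government balance (T - G) = -1.5
CA = -2.4 + (-1.5) = -3.9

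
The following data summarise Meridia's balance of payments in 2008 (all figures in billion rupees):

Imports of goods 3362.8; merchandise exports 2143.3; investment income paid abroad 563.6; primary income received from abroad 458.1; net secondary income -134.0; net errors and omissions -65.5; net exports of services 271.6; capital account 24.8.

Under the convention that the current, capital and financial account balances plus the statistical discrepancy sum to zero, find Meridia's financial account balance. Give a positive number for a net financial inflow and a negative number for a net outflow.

Goods balance = 2143.3 - 3362.8 = -1219.5
Services balance = 271.6
Trade balance (goods + services) = -1219.5 + 271.6 = -947.9
Net primary income = 458.1 - 563.6 = -105.5
Net secondary income = -134.0
Current account = -947.9 + (-105.5) + (-134.0) = -1187.4
Financial account = -(-1187.4 + 24.8 + (-65.5)) = 1228.1

1228.1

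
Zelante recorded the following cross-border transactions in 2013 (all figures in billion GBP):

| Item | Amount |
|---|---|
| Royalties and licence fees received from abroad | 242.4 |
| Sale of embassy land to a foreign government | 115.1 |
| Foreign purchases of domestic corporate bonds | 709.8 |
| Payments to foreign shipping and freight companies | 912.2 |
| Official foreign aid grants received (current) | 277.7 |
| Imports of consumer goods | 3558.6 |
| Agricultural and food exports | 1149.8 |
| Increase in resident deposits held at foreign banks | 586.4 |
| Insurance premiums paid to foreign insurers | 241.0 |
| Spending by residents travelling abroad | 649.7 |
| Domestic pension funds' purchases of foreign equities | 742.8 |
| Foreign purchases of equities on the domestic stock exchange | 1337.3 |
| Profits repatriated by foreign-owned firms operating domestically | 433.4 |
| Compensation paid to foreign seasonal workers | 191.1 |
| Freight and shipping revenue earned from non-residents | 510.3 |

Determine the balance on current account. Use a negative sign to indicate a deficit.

-3805.8

Goods: -3558.6 + 1149.8 = -2408.8
Services: 510.3 - 649.7 - 241.0 - 912.2 + 242.4 = -1050.2
Primary income: -433.4 - 191.1 = -624.5
Secondary income: 277.7
Current account = (-2408.8) + (-1050.2) + (-624.5) + 277.7 = -3805.8
(Excluded from the current account — capital account: sale of embassy land to a foreign government 115.1; financial account: foreign purchases of domestic corporate bonds 709.8, increase in resident deposits held at foreign banks 586.4, domestic pension funds' purchases of foreign equities 742.8, foreign purchases of equities on the domestic stock exchange 1337.3.)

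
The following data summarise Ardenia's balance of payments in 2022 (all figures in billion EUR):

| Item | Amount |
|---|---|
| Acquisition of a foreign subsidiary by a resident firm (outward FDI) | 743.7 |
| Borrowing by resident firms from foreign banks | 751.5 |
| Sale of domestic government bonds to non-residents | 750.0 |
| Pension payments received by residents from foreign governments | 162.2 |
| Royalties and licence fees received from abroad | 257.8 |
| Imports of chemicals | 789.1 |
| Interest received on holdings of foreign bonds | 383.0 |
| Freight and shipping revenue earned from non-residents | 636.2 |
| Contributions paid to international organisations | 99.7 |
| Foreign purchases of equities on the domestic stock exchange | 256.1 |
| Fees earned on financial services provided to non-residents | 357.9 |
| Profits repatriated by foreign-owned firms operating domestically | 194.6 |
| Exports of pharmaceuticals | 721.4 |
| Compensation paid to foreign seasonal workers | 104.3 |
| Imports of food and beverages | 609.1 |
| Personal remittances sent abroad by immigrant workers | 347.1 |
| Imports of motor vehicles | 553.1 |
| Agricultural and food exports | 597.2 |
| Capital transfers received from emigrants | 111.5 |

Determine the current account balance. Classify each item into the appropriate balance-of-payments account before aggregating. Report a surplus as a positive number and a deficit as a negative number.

418.7

Goods: -609.1 + 721.4 - 789.1 + 597.2 - 553.1 = -632.7
Services: 357.9 + 257.8 + 636.2 = 1251.9
Primary income: 383.0 - 194.6 - 104.3 = 84.1
Secondary income: 162.2 - 99.7 - 347.1 = -284.6
Current account = (-632.7) + 1251.9 + 84.1 + (-284.6) = 418.7
(Excluded from the current account — financial account: acquisition of a foreign subsidiary by a resident firm (outward FDI) 743.7, borrowing by resident firms from foreign banks 751.5, sale of domestic government bonds to non-residents 750.0, foreign purchases of equities on the domestic stock exchange 256.1; capital account: capital transfers received from emigrants 111.5.)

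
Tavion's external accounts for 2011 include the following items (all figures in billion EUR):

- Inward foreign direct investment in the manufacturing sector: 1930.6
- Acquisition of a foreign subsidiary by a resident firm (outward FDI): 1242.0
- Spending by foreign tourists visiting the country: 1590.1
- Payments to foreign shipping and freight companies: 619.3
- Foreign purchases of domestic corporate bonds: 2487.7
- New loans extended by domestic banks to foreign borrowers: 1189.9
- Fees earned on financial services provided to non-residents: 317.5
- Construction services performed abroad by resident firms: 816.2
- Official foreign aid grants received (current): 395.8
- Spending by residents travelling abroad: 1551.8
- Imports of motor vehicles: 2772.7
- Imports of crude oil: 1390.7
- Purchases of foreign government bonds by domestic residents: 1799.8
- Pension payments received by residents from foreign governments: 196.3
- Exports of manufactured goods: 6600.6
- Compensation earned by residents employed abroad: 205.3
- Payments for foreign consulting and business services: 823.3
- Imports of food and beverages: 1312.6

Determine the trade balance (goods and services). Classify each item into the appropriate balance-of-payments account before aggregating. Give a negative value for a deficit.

Goods: -1312.6 - 1390.7 - 2772.7 + 6600.6 = 1124.6
Services: 317.5 + 1590.1 - 823.3 - 1551.8 - 619.3 + 816.2 = -270.6
Trade balance = 1124.6 + (-270.6) = 854.0
(Excluded from the trade balance — financial account: inward foreign direct investment in the manufacturing sector 1930.6, acquisition of a foreign subsidiary by a resident firm (outward FDI) 1242.0, foreign purchases of domestic corporate bonds 2487.7, new loans extended by domestic banks to foreign borrowers 1189.9, purchases of foreign government bonds by domestic residents 1799.8; secondary income: official foreign aid grants received (current) 395.8, pension payments received by residents from foreign governments 196.3; primary income: compensation earned by residents employed abroad 205.3.)

854.0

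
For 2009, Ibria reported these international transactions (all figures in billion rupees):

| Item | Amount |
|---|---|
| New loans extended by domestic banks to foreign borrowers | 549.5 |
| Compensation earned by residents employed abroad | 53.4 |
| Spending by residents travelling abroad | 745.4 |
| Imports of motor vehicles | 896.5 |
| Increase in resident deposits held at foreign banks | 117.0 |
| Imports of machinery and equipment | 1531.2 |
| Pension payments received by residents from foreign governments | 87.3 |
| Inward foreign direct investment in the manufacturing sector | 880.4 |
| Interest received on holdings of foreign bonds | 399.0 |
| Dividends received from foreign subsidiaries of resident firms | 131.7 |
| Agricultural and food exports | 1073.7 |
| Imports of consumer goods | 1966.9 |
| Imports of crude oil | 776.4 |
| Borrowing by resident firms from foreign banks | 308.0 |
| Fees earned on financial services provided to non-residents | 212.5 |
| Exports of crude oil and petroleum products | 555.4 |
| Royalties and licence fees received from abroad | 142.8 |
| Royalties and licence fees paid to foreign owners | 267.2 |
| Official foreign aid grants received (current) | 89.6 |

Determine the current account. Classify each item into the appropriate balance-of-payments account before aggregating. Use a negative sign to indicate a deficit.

-3438.2

Goods: -1531.2 + 555.4 - 1966.9 + 1073.7 - 896.5 - 776.4 = -3541.9
Services: -267.2 + 142.8 - 745.4 + 212.5 = -657.3
Primary income: 53.4 + 131.7 + 399.0 = 584.1
Secondary income: 87.3 + 89.6 = 176.9
Current account = (-3541.9) + (-657.3) + 584.1 + 176.9 = -3438.2
(Excluded from the current account — financial account: new loans extended by domestic banks to foreign borrowers 549.5, increase in resident deposits held at foreign banks 117.0, inward foreign direct investment in the manufacturing sector 880.4, borrowing by resident firms from foreign banks 308.0.)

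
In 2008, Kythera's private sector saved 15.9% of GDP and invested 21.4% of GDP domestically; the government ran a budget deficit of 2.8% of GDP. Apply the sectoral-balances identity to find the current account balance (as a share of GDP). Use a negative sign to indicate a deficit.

By the sectoral-balances identity, CA = (S_private - I) + (T - G).
Private balance = 15.9 - 21.4 = -5.5
Government balance (T - G) = -2.8
CA = -5.5 + (-2.8) = -8.3

-8.3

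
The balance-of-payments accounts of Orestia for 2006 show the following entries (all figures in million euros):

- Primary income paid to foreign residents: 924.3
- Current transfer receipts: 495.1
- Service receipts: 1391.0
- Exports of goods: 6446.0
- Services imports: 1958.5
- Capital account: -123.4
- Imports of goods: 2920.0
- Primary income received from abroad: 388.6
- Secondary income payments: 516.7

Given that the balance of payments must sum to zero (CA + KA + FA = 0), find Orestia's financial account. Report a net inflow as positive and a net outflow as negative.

Goods balance = 6446.0 - 2920.0 = 3526.0
Services balance = 1391.0 - 1958.5 = -567.5
Trade balance (goods + services) = 3526.0 + (-567.5) = 2958.5
Net primary income = 388.6 - 924.3 = -535.7
Net secondary income = 495.1 - 516.7 = -21.6
Current account = 2958.5 + (-535.7) + (-21.6) = 2401.2
Financial account = -(2401.2 + (-123.4)) = -2277.8

-2277.8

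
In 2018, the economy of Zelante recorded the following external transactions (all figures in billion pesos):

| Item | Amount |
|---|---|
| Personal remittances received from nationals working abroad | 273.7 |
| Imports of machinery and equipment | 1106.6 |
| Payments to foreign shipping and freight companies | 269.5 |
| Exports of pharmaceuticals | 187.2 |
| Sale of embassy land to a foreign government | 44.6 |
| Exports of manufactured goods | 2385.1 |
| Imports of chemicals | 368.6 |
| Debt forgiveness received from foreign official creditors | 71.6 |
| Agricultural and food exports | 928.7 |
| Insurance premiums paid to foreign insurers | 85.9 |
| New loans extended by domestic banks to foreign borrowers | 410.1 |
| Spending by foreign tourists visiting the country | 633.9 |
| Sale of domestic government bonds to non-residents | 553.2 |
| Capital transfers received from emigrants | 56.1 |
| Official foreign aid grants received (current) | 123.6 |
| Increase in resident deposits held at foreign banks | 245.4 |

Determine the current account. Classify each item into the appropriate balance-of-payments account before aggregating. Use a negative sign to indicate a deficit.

Goods: 928.7 + 2385.1 - 368.6 + 187.2 - 1106.6 = 2025.8
Services: -85.9 - 269.5 + 633.9 = 278.5
Secondary income: 123.6 + 273.7 = 397.3
Current account = 2025.8 + 278.5 + 397.3 = 2701.6
(Excluded from the current account — capital account: sale of embassy land to a foreign government 44.6, debt forgiveness received from foreign official creditors 71.6, capital transfers received from emigrants 56.1; financial account: new loans extended by domestic banks to foreign borrowers 410.1, sale of domestic government bonds to non-residents 553.2, increase in resident deposits held at foreign banks 245.4.)

2701.6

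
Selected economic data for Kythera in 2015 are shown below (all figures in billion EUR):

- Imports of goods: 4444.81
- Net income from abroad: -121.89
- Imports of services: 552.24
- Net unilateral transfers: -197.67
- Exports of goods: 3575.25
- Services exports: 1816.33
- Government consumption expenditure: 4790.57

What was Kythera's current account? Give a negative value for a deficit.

Goods balance = 3575.25 - 4444.81 = -869.56
Services balance = 1816.33 - 552.24 = 1264.09
Trade balance (goods + services) = -869.56 + 1264.09 = 394.53
Net primary income = -121.89
Net secondary income = -197.67
Current account = 394.53 + (-121.89) + (-197.67) = 74.97

74.97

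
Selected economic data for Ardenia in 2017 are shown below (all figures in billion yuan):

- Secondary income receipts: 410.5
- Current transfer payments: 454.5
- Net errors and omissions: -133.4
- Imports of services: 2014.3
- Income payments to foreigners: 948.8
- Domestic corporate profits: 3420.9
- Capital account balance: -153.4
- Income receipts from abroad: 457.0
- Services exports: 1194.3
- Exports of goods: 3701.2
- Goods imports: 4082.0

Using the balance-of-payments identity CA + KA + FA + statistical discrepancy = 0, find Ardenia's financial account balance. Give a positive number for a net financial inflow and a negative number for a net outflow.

Goods balance = 3701.2 - 4082.0 = -380.8
Services balance = 1194.3 - 2014.3 = -820.0
Trade balance (goods + services) = -380.8 + (-820.0) = -1200.8
Net primary income = 457.0 - 948.8 = -491.8
Net secondary income = 410.5 - 454.5 = -44.0
Current account = -1200.8 + (-491.8) + (-44.0) = -1736.6
Financial account = -(-1736.6 + (-153.4) + (-133.4)) = 2023.4

2023.4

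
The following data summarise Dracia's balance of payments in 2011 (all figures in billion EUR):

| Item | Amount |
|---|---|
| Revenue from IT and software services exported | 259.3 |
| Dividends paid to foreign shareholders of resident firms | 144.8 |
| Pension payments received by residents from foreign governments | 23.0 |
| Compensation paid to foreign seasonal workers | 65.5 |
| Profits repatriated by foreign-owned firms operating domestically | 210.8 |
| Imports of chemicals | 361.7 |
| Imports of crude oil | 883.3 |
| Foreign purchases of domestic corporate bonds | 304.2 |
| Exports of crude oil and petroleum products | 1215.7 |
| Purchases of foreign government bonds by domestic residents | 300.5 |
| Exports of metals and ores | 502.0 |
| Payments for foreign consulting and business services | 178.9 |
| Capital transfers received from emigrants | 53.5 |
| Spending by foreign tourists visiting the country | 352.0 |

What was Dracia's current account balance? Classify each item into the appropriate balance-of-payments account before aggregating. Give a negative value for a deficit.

507.0

Goods: 1215.7 - 361.7 - 883.3 + 502.0 = 472.7
Services: -178.9 + 259.3 + 352.0 = 432.4
Primary income: -144.8 - 210.8 - 65.5 = -421.1
Secondary income: 23.0
Current account = 472.7 + 432.4 + (-421.1) + 23.0 = 507.0
(Excluded from the current account — financial account: foreign purchases of domestic corporate bonds 304.2, purchases of foreign government bonds by domestic residents 300.5; capital account: capital transfers received from emigrants 53.5.)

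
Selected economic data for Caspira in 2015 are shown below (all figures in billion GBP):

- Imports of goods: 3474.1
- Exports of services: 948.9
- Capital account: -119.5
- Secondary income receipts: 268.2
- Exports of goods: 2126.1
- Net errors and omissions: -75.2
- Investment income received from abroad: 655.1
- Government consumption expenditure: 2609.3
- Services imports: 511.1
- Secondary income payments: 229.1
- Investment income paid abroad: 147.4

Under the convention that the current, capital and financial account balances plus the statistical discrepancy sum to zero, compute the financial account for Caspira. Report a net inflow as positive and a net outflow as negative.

558.1

Goods balance = 2126.1 - 3474.1 = -1348.0
Services balance = 948.9 - 511.1 = 437.8
Trade balance (goods + services) = -1348.0 + 437.8 = -910.2
Net primary income = 655.1 - 147.4 = 507.7
Net secondary income = 268.2 - 229.1 = 39.1
Current account = -910.2 + 507.7 + 39.1 = -363.4
Financial account = -(-363.4 + (-119.5) + (-75.2)) = 558.1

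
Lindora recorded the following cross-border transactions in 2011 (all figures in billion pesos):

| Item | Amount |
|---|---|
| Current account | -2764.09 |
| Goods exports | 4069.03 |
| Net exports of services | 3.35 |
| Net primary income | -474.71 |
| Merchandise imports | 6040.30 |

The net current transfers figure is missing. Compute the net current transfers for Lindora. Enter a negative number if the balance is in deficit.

Current account = goods balance + services balance + net primary income + net secondary income
Sum of the known components = -2442.63
Net current transfers = CA - (known components) = -2764.09 - (-2442.63) = -321.46

-321.46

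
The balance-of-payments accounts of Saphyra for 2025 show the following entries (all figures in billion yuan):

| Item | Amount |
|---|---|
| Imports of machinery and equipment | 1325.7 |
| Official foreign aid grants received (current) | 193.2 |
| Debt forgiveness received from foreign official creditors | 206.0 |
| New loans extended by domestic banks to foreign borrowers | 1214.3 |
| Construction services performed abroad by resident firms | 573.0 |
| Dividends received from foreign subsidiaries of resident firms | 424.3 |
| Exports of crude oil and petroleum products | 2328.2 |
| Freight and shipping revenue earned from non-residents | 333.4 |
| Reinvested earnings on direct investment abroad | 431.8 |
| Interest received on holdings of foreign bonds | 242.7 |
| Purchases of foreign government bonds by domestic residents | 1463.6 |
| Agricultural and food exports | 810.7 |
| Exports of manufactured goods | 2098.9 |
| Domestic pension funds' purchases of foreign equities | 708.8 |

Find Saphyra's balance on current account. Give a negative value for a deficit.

6110.5

Goods: -1325.7 + 2098.9 + 810.7 + 2328.2 = 3912.1
Services: 333.4 + 573.0 = 906.4
Primary income: 431.8 + 424.3 + 242.7 = 1098.8
Secondary income: 193.2
Current account = 3912.1 + 906.4 + 1098.8 + 193.2 = 6110.5
(Excluded from the current account — capital account: debt forgiveness received from foreign official creditors 206.0; financial account: new loans extended by domestic banks to foreign borrowers 1214.3, purchases of foreign government bonds by domestic residents 1463.6, domestic pension funds' purchases of foreign equities 708.8.)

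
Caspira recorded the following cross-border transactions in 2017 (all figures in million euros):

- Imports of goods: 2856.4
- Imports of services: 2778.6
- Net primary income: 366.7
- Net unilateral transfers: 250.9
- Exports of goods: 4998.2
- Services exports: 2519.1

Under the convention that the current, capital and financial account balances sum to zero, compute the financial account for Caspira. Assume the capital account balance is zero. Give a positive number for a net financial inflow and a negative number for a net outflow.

Goods balance = 4998.2 - 2856.4 = 2141.8
Services balance = 2519.1 - 2778.6 = -259.5
Trade balance (goods + services) = 2141.8 + (-259.5) = 1882.3
Net primary income = 366.7
Net secondary income = 250.9
Current account = 1882.3 + 366.7 + 250.9 = 2499.9
Financial account = -(2499.9) = -2499.9

-2499.9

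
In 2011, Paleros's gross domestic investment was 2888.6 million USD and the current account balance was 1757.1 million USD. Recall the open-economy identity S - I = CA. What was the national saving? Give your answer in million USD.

S - I = CA (net lending to the rest of the world).
S = I + CA = 2888.6 + 1757.1 = 4645.7

4645.7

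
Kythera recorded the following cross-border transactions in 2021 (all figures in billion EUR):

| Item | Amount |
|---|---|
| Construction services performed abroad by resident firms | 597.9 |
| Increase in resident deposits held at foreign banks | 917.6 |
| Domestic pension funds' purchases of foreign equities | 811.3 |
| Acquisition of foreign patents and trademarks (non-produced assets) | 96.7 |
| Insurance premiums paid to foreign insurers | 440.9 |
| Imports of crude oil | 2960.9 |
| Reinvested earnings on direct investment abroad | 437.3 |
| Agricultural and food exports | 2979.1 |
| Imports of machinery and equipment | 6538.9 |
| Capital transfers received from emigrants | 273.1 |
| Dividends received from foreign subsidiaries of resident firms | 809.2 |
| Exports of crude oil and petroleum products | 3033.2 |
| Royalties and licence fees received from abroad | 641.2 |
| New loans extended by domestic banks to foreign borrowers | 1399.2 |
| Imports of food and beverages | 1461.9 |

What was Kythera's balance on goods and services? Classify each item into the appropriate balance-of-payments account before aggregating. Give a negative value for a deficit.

-4151.2

Goods: -6538.9 - 2960.9 + 3033.2 + 2979.1 - 1461.9 = -4949.4
Services: 597.9 - 440.9 + 641.2 = 798.2
Trade balance = -4949.4 + 798.2 = -4151.2
(Excluded from the trade balance — financial account: increase in resident deposits held at foreign banks 917.6, domestic pension funds' purchases of foreign equities 811.3, new loans extended by domestic banks to foreign borrowers 1399.2; capital account: acquisition of foreign patents and trademarks (non-produced assets) 96.7, capital transfers received from emigrants 273.1; primary income: reinvested earnings on direct investment abroad 437.3, dividends received from foreign subsidiaries of resident firms 809.2.)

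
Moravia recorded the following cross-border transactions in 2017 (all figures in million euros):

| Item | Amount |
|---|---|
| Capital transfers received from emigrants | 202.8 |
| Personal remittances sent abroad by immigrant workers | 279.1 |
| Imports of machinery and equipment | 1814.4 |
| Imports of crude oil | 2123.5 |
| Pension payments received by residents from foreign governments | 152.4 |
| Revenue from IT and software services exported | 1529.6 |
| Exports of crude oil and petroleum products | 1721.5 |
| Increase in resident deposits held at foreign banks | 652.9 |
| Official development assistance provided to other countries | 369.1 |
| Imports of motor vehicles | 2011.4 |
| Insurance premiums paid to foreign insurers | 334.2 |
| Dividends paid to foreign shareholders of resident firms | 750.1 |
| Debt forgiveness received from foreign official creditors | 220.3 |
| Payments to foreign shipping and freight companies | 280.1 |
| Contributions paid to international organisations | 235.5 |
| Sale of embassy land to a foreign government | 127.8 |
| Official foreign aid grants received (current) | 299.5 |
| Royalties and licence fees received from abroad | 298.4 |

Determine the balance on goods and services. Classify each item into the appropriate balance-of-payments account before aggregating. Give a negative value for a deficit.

-3014.1

Goods: -2123.5 - 1814.4 - 2011.4 + 1721.5 = -4227.8
Services: -280.1 + 298.4 + 1529.6 - 334.2 = 1213.7
Trade balance = -4227.8 + 1213.7 = -3014.1
(Excluded from the trade balance — capital account: capital transfers received from emigrants 202.8, debt forgiveness received from foreign official creditors 220.3, sale of embassy land to a foreign government 127.8; secondary income: personal remittances sent abroad by immigrant workers 279.1, pension payments received by residents from foreign governments 152.4, official development assistance provided to other countries 369.1, contributions paid to international organisations 235.5, official foreign aid grants received (current) 299.5; financial account: increase in resident deposits held at foreign banks 652.9; primary income: dividends paid to foreign shareholders of resident firms 750.1.)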